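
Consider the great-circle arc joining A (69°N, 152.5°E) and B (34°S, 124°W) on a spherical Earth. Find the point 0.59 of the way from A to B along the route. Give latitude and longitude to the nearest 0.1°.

≈ (11.7°N, 142.3°W)

Write both endpoints as unit vectors p₁, p₂ with components (cos φ cos λ, cos φ sin λ, sin φ).
The central angle between the endpoints is δ = arccos(p₁·p₂) ≈ 2.081 rad (119.2°).
Interpolate at f = 0.59 with slerp weights a = sin((1−f)δ)/sin δ ≈ 0.863, b = sin(fδ)/sin δ ≈ 1.079.
p = a·p₁ + b·p₂ ≈ (-0.775, -0.599, 0.203); φ = arcsin(p_z) ≈ 11.69°, λ = atan2(p_y, p_x) ≈ -142.30°.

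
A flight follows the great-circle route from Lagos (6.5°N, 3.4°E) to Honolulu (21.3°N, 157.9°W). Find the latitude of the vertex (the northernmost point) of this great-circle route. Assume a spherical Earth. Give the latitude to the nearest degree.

The great circle lies in the plane with unit normal n̂ = (p₁ × p₂)/|p₁ × p₂|.
Here n̂_z ≈ -0.540; the vertex latitude is φ_max = arccos|n̂_z| ≈ 57.3°.

≈ 57°N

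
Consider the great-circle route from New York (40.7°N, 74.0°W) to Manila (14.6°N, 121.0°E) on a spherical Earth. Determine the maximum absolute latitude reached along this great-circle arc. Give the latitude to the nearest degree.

The great circle lies in the plane with unit normal n̂ = (p₁ × p₂)/|p₁ × p₂|.
Here n̂_z ≈ -0.226; the vertex latitude is φ_max = arccos|n̂_z| ≈ 76.9°.
Check via Clairaut: cos φ_max = |cos φ₁| · sin C = cos(40.7°)·sin(17.4°) ≈ 0.226, again giving ≈ 76.9°.

≈ 77°N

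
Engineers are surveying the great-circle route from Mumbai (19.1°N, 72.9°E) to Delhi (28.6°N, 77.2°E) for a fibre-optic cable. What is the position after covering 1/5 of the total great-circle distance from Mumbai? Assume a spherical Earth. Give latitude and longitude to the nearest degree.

From cos δ = sin φ₁ sin φ₂ + cos φ₁ cos φ₂ cos Δλ, the central angle is δ ≈ 0.179 rad (10.3°).
Interpolate at f = 1/5 with slerp weights a = sin((1−f)δ)/sin δ ≈ 0.802, b = sin(fδ)/sin δ ≈ 0.201.
p = a·p₁ + b·p₂ ≈ (0.262, 0.896, 0.359); φ = arcsin(p_z) ≈ 21.01°, λ = atan2(p_y, p_x) ≈ 73.71°.

≈ 21°N, 74°E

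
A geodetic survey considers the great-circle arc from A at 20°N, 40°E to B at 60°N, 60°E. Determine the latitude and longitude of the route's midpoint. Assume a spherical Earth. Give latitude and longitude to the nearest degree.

≈ 40°N, 47°E

From cos δ = sin φ₁ sin φ₂ + cos φ₁ cos φ₂ cos Δλ, the central angle is δ ≈ 0.741 rad (42.5°).
Interpolate at f = 1/2 with slerp weights a = sin((1−f)δ)/sin δ ≈ 0.536, b = sin(fδ)/sin δ ≈ 0.536.
p = a·p₁ + b·p₂ ≈ (0.520, 0.556, 0.648); φ = arcsin(p_z) ≈ 40.39°, λ = atan2(p_y, p_x) ≈ 46.92°.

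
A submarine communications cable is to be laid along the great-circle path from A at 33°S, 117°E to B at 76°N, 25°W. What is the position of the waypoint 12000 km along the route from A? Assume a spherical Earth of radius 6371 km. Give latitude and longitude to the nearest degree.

≈ 72°N, 79°E

Convert each endpoint to a unit vector on the sphere (x = cos φ cos λ, y = cos φ sin λ, z = sin φ).
The central angle between the endpoints is δ = arccos(p₁·p₂) ≈ 2.330 rad (133.5°). The total great-circle distance is δ·R ≈ 2.330 × 6371 ≈ 14844 km, so the target fraction is f = 12000/14844 ≈ 0.808.
Interpolate at f ≈ 0.808 with slerp weights a = sin((1−f)δ)/sin δ ≈ 0.595, b = sin(fδ)/sin δ ≈ 1.312.
p = a·p₁ + b·p₂ ≈ (0.061, 0.311, 0.949); φ = arcsin(p_z) ≈ 71.54°, λ = atan2(p_y, p_x) ≈ 78.90°.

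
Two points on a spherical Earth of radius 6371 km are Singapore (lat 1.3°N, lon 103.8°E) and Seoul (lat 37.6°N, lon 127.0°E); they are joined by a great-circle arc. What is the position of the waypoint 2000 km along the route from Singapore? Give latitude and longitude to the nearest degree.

Write both endpoints as unit vectors p₁, p₂ with components (cos φ cos λ, cos φ sin λ, sin φ).
The central angle between the endpoints is δ = arccos(p₁·p₂) ≈ 0.735 rad (42.1°). The total great-circle distance is δ·R ≈ 0.735 × 6371 ≈ 4682 km, so the target fraction is f = 2000/4682 ≈ 0.427.
Interpolate at f ≈ 0.427 with slerp weights a = sin((1−f)δ)/sin δ ≈ 0.609, b = sin(fδ)/sin δ ≈ 0.461.
p = a·p₁ + b·p₂ ≈ (-0.365, 0.883, 0.295); φ = arcsin(p_z) ≈ 17.15°, λ = atan2(p_y, p_x) ≈ 112.45°.

≈ lat 17°N, lon 112°E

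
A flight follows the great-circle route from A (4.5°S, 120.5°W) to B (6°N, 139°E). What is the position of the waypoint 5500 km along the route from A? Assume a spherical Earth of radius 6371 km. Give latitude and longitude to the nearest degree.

Write both endpoints as unit vectors p₁, p₂ with components (cos φ cos λ, cos φ sin λ, sin φ).
The central angle between the endpoints is δ = arccos(p₁·p₂) ≈ 1.761 rad (100.9°). The total great-circle distance is δ·R ≈ 1.761 × 6371 ≈ 11218 km, so the target fraction is f = 5500/11218 ≈ 0.490.
Interpolate at f ≈ 0.490 with slerp weights a = sin((1−f)δ)/sin δ ≈ 0.796, b = sin(fδ)/sin δ ≈ 0.774.
p = a·p₁ + b·p₂ ≈ (-0.984, -0.179, 0.018); φ = arcsin(p_z) ≈ 1.06°, λ = atan2(p_y, p_x) ≈ -169.69°.

≈ (1°N, 170°W)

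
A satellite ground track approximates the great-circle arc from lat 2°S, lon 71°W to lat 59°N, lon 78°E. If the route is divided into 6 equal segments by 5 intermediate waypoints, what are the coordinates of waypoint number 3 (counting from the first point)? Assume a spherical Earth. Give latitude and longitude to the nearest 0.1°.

≈ lat 53.1°N, lon 45.6°W

Write both endpoints as unit vectors p₁, p₂ with components (cos φ cos λ, cos φ sin λ, sin φ).
The central angle between the endpoints is δ = arccos(p₁·p₂) ≈ 2.061 rad (118.1°).
Interpolate at f = 3/6 with slerp weights a = sin((1−f)δ)/sin δ ≈ 0.972, b = sin(fδ)/sin δ ≈ 0.972.
p = a·p₁ + b·p₂ ≈ (0.420, -0.429, 0.800); φ = arcsin(p_z) ≈ 53.08°, λ = atan2(p_y, p_x) ≈ -45.57°.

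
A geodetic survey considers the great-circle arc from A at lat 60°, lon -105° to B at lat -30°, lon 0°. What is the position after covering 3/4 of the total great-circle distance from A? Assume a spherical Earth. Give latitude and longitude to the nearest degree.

Write both endpoints as unit vectors p₁, p₂ with components (cos φ cos λ, cos φ sin λ, sin φ).
The central angle between the endpoints is δ = arccos(p₁·p₂) ≈ 2.147 rad (123.0°).
Interpolate at f = 3/4 with slerp weights a = sin((1−f)δ)/sin δ ≈ 0.610, b = sin(fδ)/sin δ ≈ 1.192.
p = a·p₁ + b·p₂ ≈ (0.953, -0.295, -0.068); φ = arcsin(p_z) ≈ -3.88°, λ = atan2(p_y, p_x) ≈ -17.17°.

≈ lat -4°, lon -17°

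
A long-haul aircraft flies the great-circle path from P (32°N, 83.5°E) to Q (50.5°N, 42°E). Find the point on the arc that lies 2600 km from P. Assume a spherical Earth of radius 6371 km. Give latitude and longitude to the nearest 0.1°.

Write both endpoints as unit vectors p₁, p₂ with components (cos φ cos λ, cos φ sin λ, sin φ).
The central angle between the endpoints is δ = arccos(p₁·p₂) ≈ 0.622 rad (35.6°). The total great-circle distance is δ·R ≈ 0.622 × 6371 ≈ 3961 km, so the target fraction is f = 2600/3961 ≈ 0.656.
Interpolate at f ≈ 0.656 with slerp weights a = sin((1−f)δ)/sin δ ≈ 0.364, b = sin(fδ)/sin δ ≈ 0.681.
p = a·p₁ + b·p₂ ≈ (0.357, 0.597, 0.719); φ = arcsin(p_z) ≈ 45.94°, λ = atan2(p_y, p_x) ≈ 59.10°.

≈ (45.9°N, 59.1°E)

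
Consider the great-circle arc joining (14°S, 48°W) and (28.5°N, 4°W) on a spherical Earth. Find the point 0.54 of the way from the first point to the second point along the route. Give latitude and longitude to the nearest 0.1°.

Write both endpoints as unit vectors p₁, p₂ with components (cos φ cos λ, cos φ sin λ, sin φ).
The central angle between the endpoints is δ = arccos(p₁·p₂) ≈ 1.050 rad (60.1°).
Interpolate at f = 0.54 with slerp weights a = sin((1−f)δ)/sin δ ≈ 0.535, b = sin(fδ)/sin δ ≈ 0.619.
p = a·p₁ + b·p₂ ≈ (0.890, -0.424, 0.166); φ = arcsin(p_z) ≈ 9.55°, λ = atan2(p_y, p_x) ≈ -25.46°.

≈ (9.5°N, 25.5°W)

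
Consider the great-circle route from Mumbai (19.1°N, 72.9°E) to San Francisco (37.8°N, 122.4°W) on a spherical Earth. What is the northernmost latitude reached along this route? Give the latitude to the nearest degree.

The great circle lies in the plane with unit normal n̂ = (p₁ × p₂)/|p₁ × p₂|.
Here n̂_z ≈ +0.231; the vertex latitude is φ_max = arccos|n̂_z| ≈ 76.7°.
Check via Clairaut: cos φ_max = |cos φ₁| · sin C = cos(19.1°)·sin(14.1°) ≈ 0.231, again giving ≈ 76.7°.

≈ 77°N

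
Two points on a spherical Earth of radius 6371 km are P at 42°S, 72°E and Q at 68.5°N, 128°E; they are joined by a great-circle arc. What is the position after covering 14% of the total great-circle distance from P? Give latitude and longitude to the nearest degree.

The haversine formula gives a central angle δ ≈ 2.060 rad (118.1°) between the endpoints.
Interpolate at f = 0.14 with slerp weights a = sin((1−f)δ)/sin δ ≈ 1.110, b = sin(fδ)/sin δ ≈ 0.322.
p = a·p₁ + b·p₂ ≈ (0.182, 0.878, -0.443); φ = arcsin(p_z) ≈ -26.30°, λ = atan2(p_y, p_x) ≈ 78.27°.

≈ 26°S, 78°E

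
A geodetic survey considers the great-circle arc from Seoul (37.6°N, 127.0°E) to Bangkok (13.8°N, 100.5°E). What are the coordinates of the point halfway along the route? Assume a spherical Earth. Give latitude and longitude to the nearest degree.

≈ 26°N, 112°E

Convert each endpoint to a unit vector on the sphere (x = cos φ cos λ, y = cos φ sin λ, z = sin φ).
The central angle between the endpoints is δ = arccos(p₁·p₂) ≈ 0.584 rad (33.5°).
Interpolate at f = 1/2 with slerp weights a = sin((1−f)δ)/sin δ ≈ 0.522, b = sin(fδ)/sin δ ≈ 0.522.
p = a·p₁ + b·p₂ ≈ (-0.341, 0.829, 0.443); φ = arcsin(p_z) ≈ 26.30°, λ = atan2(p_y, p_x) ≈ 112.38°.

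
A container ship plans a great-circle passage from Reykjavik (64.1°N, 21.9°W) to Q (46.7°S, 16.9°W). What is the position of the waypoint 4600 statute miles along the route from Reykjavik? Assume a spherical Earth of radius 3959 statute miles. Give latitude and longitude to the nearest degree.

≈ (2°S, 19°W)

Convert each endpoint to a unit vector on the sphere (x = cos φ cos λ, y = cos φ sin λ, z = sin φ).
The central angle between the endpoints is δ = arccos(p₁·p₂) ≈ 1.935 rad (110.9°). The total great-circle distance is δ·R ≈ 1.935 × 3959 ≈ 7661 mi, so the target fraction is f = 4600/7661 ≈ 0.600.
Interpolate at f ≈ 0.600 with slerp weights a = sin((1−f)δ)/sin δ ≈ 0.747, b = sin(fδ)/sin δ ≈ 0.982.
p = a·p₁ + b·p₂ ≈ (0.947, -0.318, -0.042); φ = arcsin(p_z) ≈ -2.43°, λ = atan2(p_y, p_x) ≈ -18.53°.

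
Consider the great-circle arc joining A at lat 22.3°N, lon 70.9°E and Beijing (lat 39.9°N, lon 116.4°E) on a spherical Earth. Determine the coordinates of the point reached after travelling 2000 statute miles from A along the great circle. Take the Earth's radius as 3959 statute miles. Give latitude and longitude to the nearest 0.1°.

From cos δ = sin φ₁ sin φ₂ + cos φ₁ cos φ₂ cos Δλ, the central angle is δ ≈ 0.736 rad (42.2°). The total great-circle distance is δ·R ≈ 0.736 × 3959 ≈ 2915 mi, so the target fraction is f = 2000/2915 ≈ 0.686.
Interpolate at f ≈ 0.686 with slerp weights a = sin((1−f)δ)/sin δ ≈ 0.341, b = sin(fδ)/sin δ ≈ 0.721.
p = a·p₁ + b·p₂ ≈ (-0.143, 0.793, 0.592); φ = arcsin(p_z) ≈ 36.28°, λ = atan2(p_y, p_x) ≈ 100.18°.

≈ lat 36.3°N, lon 100.2°E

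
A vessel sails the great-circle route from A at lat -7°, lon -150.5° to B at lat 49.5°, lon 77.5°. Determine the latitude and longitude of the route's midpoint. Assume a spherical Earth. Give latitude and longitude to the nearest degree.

≈ lat 41°, lon 169°

Convert each endpoint to a unit vector on the sphere (x = cos φ cos λ, y = cos φ sin λ, z = sin φ).
The central angle between the endpoints is δ = arccos(p₁·p₂) ≈ 2.122 rad (121.6°).
Interpolate at f = 1/2 with slerp weights a = sin((1−f)δ)/sin δ ≈ 1.025, b = sin(fδ)/sin δ ≈ 1.025.
p = a·p₁ + b·p₂ ≈ (-0.741, 0.149, 0.654); φ = arcsin(p_z) ≈ 40.88°, λ = atan2(p_y, p_x) ≈ 168.64°.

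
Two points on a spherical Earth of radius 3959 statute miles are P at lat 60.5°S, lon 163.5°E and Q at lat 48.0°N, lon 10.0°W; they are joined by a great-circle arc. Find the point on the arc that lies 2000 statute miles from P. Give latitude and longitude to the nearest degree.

≈ lat 80°S, lon 85°E

Convert each endpoint to a unit vector on the sphere (x = cos φ cos λ, y = cos φ sin λ, z = sin φ).
The central angle between the endpoints is δ = arccos(p₁·p₂) ≈ 2.914 rad (167.0°). The total great-circle distance is δ·R ≈ 2.914 × 3959 ≈ 11536 mi, so the target fraction is f = 2000/11536 ≈ 0.173.
Interpolate at f ≈ 0.173 with slerp weights a = sin((1−f)δ)/sin δ ≈ 2.963, b = sin(fδ)/sin δ ≈ 2.144.
p = a·p₁ + b·p₂ ≈ (0.013, 0.165, -0.986); φ = arcsin(p_z) ≈ -80.45°, λ = atan2(p_y, p_x) ≈ 85.36°.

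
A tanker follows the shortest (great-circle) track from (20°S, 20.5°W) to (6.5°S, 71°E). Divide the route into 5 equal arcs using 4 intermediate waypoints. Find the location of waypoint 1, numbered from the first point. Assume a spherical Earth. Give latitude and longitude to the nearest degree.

From cos δ = sin φ₁ sin φ₂ + cos φ₁ cos φ₂ cos Δλ, the central angle is δ ≈ 1.557 rad (89.2°).
Interpolate at f = 1/5 with slerp weights a = sin((1−f)δ)/sin δ ≈ 0.948, b = sin(fδ)/sin δ ≈ 0.306.
p = a·p₁ + b·p₂ ≈ (0.933, -0.024, -0.359); φ = arcsin(p_z) ≈ -21.02°, λ = atan2(p_y, p_x) ≈ -1.48°.

≈ (21°S, 1°W)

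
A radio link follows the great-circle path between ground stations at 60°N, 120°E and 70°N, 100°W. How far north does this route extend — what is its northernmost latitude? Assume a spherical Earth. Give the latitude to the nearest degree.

≈ 81°N

The great circle lies in the plane with unit normal n̂ = (p₁ × p₂)/|p₁ × p₂|.
Here n̂_z ≈ +0.150; the vertex latitude is φ_max = arccos|n̂_z| ≈ 81.3°.
Check via Clairaut: cos φ_max = |cos φ₁| · sin C = cos(60.0°)·sin(17.5°) ≈ 0.150, again giving ≈ 81.3°.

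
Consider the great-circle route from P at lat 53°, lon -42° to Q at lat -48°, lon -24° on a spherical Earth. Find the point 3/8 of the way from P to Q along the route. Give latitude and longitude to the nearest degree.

≈ lat 15°, lon -34°

Convert each endpoint to a unit vector on the sphere (x = cos φ cos λ, y = cos φ sin λ, z = sin φ).
The central angle between the endpoints is δ = arccos(p₁·p₂) ≈ 1.783 rad (102.2°).
Interpolate at f = 3/8 with slerp weights a = sin((1−f)δ)/sin δ ≈ 0.918, b = sin(fδ)/sin δ ≈ 0.634.
p = a·p₁ + b·p₂ ≈ (0.798, -0.542, 0.262); φ = arcsin(p_z) ≈ 15.19°, λ = atan2(p_y, p_x) ≈ -34.19°.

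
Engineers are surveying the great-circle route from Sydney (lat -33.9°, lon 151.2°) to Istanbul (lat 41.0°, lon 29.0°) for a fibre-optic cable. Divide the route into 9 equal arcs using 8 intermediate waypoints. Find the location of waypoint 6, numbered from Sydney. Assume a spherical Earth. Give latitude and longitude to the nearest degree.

≈ lat 22°, lon 77°

From cos δ = sin φ₁ sin φ₂ + cos φ₁ cos φ₂ cos Δλ, the central angle is δ ≈ 2.346 rad (134.4°).
Interpolate at f = 6/9 with slerp weights a = sin((1−f)δ)/sin δ ≈ 0.986, b = sin(fδ)/sin δ ≈ 1.400.
p = a·p₁ + b·p₂ ≈ (0.207, 0.907, 0.368); φ = arcsin(p_z) ≈ 21.60°, λ = atan2(p_y, p_x) ≈ 77.17°.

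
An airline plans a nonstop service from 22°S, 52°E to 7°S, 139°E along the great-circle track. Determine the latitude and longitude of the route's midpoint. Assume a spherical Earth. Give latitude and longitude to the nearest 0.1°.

Convert each endpoint to a unit vector on the sphere (x = cos φ cos λ, y = cos φ sin λ, z = sin φ).
The central angle between the endpoints is δ = arccos(p₁·p₂) ≈ 1.477 rad (84.6°).
Interpolate at f = 1/2 with slerp weights a = sin((1−f)δ)/sin δ ≈ 0.676, b = sin(fδ)/sin δ ≈ 0.676.
p = a·p₁ + b·p₂ ≈ (-0.121, 0.934, -0.336); φ = arcsin(p_z) ≈ -19.61°, λ = atan2(p_y, p_x) ≈ 97.35°.

≈ 19.6°S, 97.4°E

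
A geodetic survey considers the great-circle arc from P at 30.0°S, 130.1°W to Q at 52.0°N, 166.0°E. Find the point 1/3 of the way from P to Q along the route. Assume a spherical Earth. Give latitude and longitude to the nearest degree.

≈ 2°S, 148°W

Convert each endpoint to a unit vector on the sphere (x = cos φ cos λ, y = cos φ sin λ, z = sin φ).
The central angle between the endpoints is δ = arccos(p₁·p₂) ≈ 1.731 rad (99.2°).
Interpolate at f = 1/3 with slerp weights a = sin((1−f)δ)/sin δ ≈ 0.926, b = sin(fδ)/sin δ ≈ 0.553.
p = a·p₁ + b·p₂ ≈ (-0.847, -0.531, -0.028); φ = arcsin(p_z) ≈ -1.59°, λ = atan2(p_y, p_x) ≈ -147.90°.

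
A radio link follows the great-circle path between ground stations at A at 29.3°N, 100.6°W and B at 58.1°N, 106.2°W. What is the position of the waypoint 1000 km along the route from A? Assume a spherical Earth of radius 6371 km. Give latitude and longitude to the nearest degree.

≈ 38°N, 102°W

Convert each endpoint to a unit vector on the sphere (x = cos φ cos λ, y = cos φ sin λ, z = sin φ).
The central angle between the endpoints is δ = arccos(p₁·p₂) ≈ 0.507 rad (29.1°). The total great-circle distance is δ·R ≈ 0.507 × 6371 ≈ 3231 km, so the target fraction is f = 1000/3231 ≈ 0.309.
Interpolate at f ≈ 0.309 with slerp weights a = sin((1−f)δ)/sin δ ≈ 0.706, b = sin(fδ)/sin δ ≈ 0.322.
p = a·p₁ + b·p₂ ≈ (-0.161, -0.769, 0.619); φ = arcsin(p_z) ≈ 38.24°, λ = atan2(p_y, p_x) ≈ -101.81°.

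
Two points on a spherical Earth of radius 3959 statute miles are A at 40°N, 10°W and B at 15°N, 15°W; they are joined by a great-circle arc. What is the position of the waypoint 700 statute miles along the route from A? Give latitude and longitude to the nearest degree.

The haversine formula gives a central angle δ ≈ 0.443 rad (25.4°) between the endpoints. The total great-circle distance is δ·R ≈ 0.443 × 3959 ≈ 1754 mi, so the target fraction is f = 700/1754 ≈ 0.399.
Interpolate at f ≈ 0.399 with slerp weights a = sin((1−f)δ)/sin δ ≈ 0.614, b = sin(fδ)/sin δ ≈ 0.410.
p = a·p₁ + b·p₂ ≈ (0.846, -0.184, 0.501); φ = arcsin(p_z) ≈ 30.04°, λ = atan2(p_y, p_x) ≈ -12.29°.

≈ 30°N, 12°W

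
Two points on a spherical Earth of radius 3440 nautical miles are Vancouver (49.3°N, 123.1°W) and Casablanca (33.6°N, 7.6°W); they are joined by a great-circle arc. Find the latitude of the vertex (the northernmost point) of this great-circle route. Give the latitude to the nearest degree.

≈ 60°N

The great circle lies in the plane with unit normal n̂ = (p₁ × p₂)/|p₁ × p₂|.
Here n̂_z ≈ +0.499; the vertex latitude is φ_max = arccos|n̂_z| ≈ 60.1°.
Check via Clairaut: cos φ_max = |cos φ₁| · sin C = cos(49.3°)·sin(49.9°) ≈ 0.499, again giving ≈ 60.1°.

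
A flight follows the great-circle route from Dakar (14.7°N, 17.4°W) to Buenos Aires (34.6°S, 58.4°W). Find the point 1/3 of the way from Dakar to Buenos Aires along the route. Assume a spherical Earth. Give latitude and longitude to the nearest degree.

≈ (2°S, 30°W)

From cos δ = sin φ₁ sin φ₂ + cos φ₁ cos φ₂ cos Δλ, the central angle is δ ≈ 1.096 rad (62.8°).
Interpolate at f = 1/3 with slerp weights a = sin((1−f)δ)/sin δ ≈ 0.750, b = sin(fδ)/sin δ ≈ 0.402.
p = a·p₁ + b·p₂ ≈ (0.866, -0.499, -0.038); φ = arcsin(p_z) ≈ -2.16°, λ = atan2(p_y, p_x) ≈ -29.94°.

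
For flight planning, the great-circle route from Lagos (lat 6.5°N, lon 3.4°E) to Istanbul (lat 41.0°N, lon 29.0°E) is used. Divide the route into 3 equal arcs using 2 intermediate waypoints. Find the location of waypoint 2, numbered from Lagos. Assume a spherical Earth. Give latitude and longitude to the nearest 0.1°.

Convert each endpoint to a unit vector on the sphere (x = cos φ cos λ, y = cos φ sin λ, z = sin φ).
The central angle between the endpoints is δ = arccos(p₁·p₂) ≈ 0.722 rad (41.4°).
Interpolate at f = 2/3 with slerp weights a = sin((1−f)δ)/sin δ ≈ 0.361, b = sin(fδ)/sin δ ≈ 0.701.
p = a·p₁ + b·p₂ ≈ (0.820, 0.278, 0.500); φ = arcsin(p_z) ≈ 30.03°, λ = atan2(p_y, p_x) ≈ 18.70°.

≈ lat 30.0°N, lon 18.7°E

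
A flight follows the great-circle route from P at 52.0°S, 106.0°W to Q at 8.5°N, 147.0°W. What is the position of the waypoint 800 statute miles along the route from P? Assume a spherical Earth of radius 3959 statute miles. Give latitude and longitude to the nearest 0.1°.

≈ 43.0°S, 116.9°W

The haversine formula gives a central angle δ ≈ 1.221 rad (69.9°) between the endpoints. The total great-circle distance is δ·R ≈ 1.221 × 3959 ≈ 4832 mi, so the target fraction is f = 800/4832 ≈ 0.166.
Interpolate at f ≈ 0.166 with slerp weights a = sin((1−f)δ)/sin δ ≈ 0.906, b = sin(fδ)/sin δ ≈ 0.214.
p = a·p₁ + b·p₂ ≈ (-0.331, -0.651, -0.683); φ = arcsin(p_z) ≈ -43.05°, λ = atan2(p_y, p_x) ≈ -116.94°.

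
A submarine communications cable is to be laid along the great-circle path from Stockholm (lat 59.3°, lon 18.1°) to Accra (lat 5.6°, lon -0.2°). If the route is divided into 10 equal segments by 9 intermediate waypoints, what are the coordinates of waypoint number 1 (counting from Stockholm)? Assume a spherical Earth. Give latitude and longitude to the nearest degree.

≈ lat 54°, lon 15°

Write both endpoints as unit vectors p₁, p₂ with components (cos φ cos λ, cos φ sin λ, sin φ).
The central angle between the endpoints is δ = arccos(p₁·p₂) ≈ 0.969 rad (55.5°).
Interpolate at f = 1/10 with slerp weights a = sin((1−f)δ)/sin δ ≈ 0.929, b = sin(fδ)/sin δ ≈ 0.117.
p = a·p₁ + b·p₂ ≈ (0.568, 0.147, 0.810); φ = arcsin(p_z) ≈ 54.11°, λ = atan2(p_y, p_x) ≈ 14.51°.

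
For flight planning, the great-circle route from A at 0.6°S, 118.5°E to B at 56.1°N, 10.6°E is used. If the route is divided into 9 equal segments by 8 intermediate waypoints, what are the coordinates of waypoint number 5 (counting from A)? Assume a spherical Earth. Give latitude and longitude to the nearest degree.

Write both endpoints as unit vectors p₁, p₂ with components (cos φ cos λ, cos φ sin λ, sin φ).
The central angle between the endpoints is δ = arccos(p₁·p₂) ≈ 1.752 rad (100.4°).
Interpolate at f = 5/9 with slerp weights a = sin((1−f)δ)/sin δ ≈ 0.714, b = sin(fδ)/sin δ ≈ 0.840.
p = a·p₁ + b·p₂ ≈ (0.120, 0.714, 0.690); φ = arcsin(p_z) ≈ 43.64°, λ = atan2(p_y, p_x) ≈ 80.45°.

≈ 44°N, 80°E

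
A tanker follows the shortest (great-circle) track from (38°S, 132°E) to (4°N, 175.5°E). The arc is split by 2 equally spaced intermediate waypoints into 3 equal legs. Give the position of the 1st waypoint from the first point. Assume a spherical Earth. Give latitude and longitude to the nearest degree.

≈ (25°S, 149°E)

Write both endpoints as unit vectors p₁, p₂ with components (cos φ cos λ, cos φ sin λ, sin φ).
The central angle between the endpoints is δ = arccos(p₁·p₂) ≈ 1.015 rad (58.2°).
Interpolate at f = 1/3 with slerp weights a = sin((1−f)δ)/sin δ ≈ 0.737, b = sin(fδ)/sin δ ≈ 0.391.
p = a·p₁ + b·p₂ ≈ (-0.777, 0.462, -0.427); φ = arcsin(p_z) ≈ -25.25°, λ = atan2(p_y, p_x) ≈ 149.26°.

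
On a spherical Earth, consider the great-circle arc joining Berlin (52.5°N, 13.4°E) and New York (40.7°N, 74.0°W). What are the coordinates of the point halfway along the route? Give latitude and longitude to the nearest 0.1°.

≈ (55.5°N, 36.3°W)

Write both endpoints as unit vectors p₁, p₂ with components (cos φ cos λ, cos φ sin λ, sin φ).
The central angle between the endpoints is δ = arccos(p₁·p₂) ≈ 1.002 rad (57.4°).
Interpolate at f = 1/2 with slerp weights a = sin((1−f)δ)/sin δ ≈ 0.570, b = sin(fδ)/sin δ ≈ 0.570.
p = a·p₁ + b·p₂ ≈ (0.457, -0.335, 0.824); φ = arcsin(p_z) ≈ 55.50°, λ = atan2(p_y, p_x) ≈ -36.26°.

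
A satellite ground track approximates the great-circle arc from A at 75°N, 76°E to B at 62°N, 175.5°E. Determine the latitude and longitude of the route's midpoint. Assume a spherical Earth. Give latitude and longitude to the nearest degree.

From cos δ = sin φ₁ sin φ₂ + cos φ₁ cos φ₂ cos Δλ, the central angle is δ ≈ 0.587 rad (33.6°).
Interpolate at f = 1/2 with slerp weights a = sin((1−f)δ)/sin δ ≈ 0.522, b = sin(fδ)/sin δ ≈ 0.522.
p = a·p₁ + b·p₂ ≈ (-0.212, 0.150, 0.966); φ = arcsin(p_z) ≈ 74.95°, λ = atan2(p_y, p_x) ≈ 144.61°.

≈ 75°N, 145°E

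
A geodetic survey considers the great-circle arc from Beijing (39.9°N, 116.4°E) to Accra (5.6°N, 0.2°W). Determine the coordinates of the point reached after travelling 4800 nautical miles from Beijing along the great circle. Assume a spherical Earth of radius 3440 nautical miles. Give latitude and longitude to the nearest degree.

≈ (23°N, 20°E)

From cos δ = sin φ₁ sin φ₂ + cos φ₁ cos φ₂ cos Δλ, the central angle is δ ≈ 1.854 rad (106.2°). The total great-circle distance is δ·R ≈ 1.854 × 3440 ≈ 6377 nmi, so the target fraction is f = 4800/6377 ≈ 0.753.
Interpolate at f ≈ 0.753 with slerp weights a = sin((1−f)δ)/sin δ ≈ 0.461, b = sin(fδ)/sin δ ≈ 1.025.
p = a·p₁ + b·p₂ ≈ (0.863, 0.313, 0.396); φ = arcsin(p_z) ≈ 23.31°, λ = atan2(p_y, p_x) ≈ 19.94°.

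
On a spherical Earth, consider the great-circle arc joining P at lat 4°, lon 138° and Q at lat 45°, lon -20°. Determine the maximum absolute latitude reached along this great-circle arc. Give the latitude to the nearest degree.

≈ 71°

The great circle lies in the plane with unit normal n̂ = (p₁ × p₂)/|p₁ × p₂|.
Here n̂_z ≈ -0.332; the vertex latitude is φ_max = arccos|n̂_z| ≈ 70.6°.
Check via Clairaut: cos φ_max = |cos φ₁| · sin C = cos(4.0°)·sin(19.4°) ≈ 0.332, again giving ≈ 70.6°.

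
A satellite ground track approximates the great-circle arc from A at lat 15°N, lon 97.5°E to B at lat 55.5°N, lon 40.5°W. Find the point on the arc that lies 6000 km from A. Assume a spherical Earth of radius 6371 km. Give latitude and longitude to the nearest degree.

≈ lat 61°N, lon 58°E

Convert each endpoint to a unit vector on the sphere (x = cos φ cos λ, y = cos φ sin λ, z = sin φ).
The central angle between the endpoints is δ = arccos(p₁·p₂) ≈ 1.765 rad (101.1°). The total great-circle distance is δ·R ≈ 1.765 × 6371 ≈ 11247 km, so the target fraction is f = 6000/11247 ≈ 0.533.
Interpolate at f ≈ 0.533 with slerp weights a = sin((1−f)δ)/sin δ ≈ 0.748, b = sin(fδ)/sin δ ≈ 0.824.
p = a·p₁ + b·p₂ ≈ (0.261, 0.413, 0.873); φ = arcsin(p_z) ≈ 60.77°, λ = atan2(p_y, p_x) ≈ 57.73°.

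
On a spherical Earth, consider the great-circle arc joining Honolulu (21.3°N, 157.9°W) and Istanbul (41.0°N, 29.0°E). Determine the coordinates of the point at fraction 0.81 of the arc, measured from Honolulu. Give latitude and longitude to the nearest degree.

Write both endpoints as unit vectors p₁, p₂ with components (cos φ cos λ, cos φ sin λ, sin φ).
The central angle between the endpoints is δ = arccos(p₁·p₂) ≈ 2.049 rad (117.4°).
Interpolate at f = 0.81 with slerp weights a = sin((1−f)δ)/sin δ ≈ 0.427, b = sin(fδ)/sin δ ≈ 1.122.
p = a·p₁ + b·p₂ ≈ (0.372, 0.261, 0.891); φ = arcsin(p_z) ≈ 63.01°, λ = atan2(p_y, p_x) ≈ 35.05°.

≈ 63°N, 35°E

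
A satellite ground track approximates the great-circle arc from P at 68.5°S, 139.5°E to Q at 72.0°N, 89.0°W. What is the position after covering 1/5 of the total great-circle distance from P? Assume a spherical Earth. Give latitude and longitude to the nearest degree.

Convert each endpoint to a unit vector on the sphere (x = cos φ cos λ, y = cos φ sin λ, z = sin φ).
The central angle between the endpoints is δ = arccos(p₁·p₂) ≈ 2.858 rad (163.7°).
Interpolate at f = 1/5 with slerp weights a = sin((1−f)δ)/sin δ ≈ 2.694, b = sin(fδ)/sin δ ≈ 1.930.
p = a·p₁ + b·p₂ ≈ (-0.740, 0.045, -0.671); φ = arcsin(p_z) ≈ -42.13°, λ = atan2(p_y, p_x) ≈ 176.53°.

≈ 42°S, 177°E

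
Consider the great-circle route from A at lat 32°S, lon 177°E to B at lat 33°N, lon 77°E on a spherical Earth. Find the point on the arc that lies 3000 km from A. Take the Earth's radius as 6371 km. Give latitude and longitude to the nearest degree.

≈ lat 18°S, lon 151°E

Convert each endpoint to a unit vector on the sphere (x = cos φ cos λ, y = cos φ sin λ, z = sin φ).
The central angle between the endpoints is δ = arccos(p₁·p₂) ≈ 1.996 rad (114.3°). The total great-circle distance is δ·R ≈ 1.996 × 6371 ≈ 12714 km, so the target fraction is f = 3000/12714 ≈ 0.236.
Interpolate at f ≈ 0.236 with slerp weights a = sin((1−f)δ)/sin δ ≈ 1.096, b = sin(fδ)/sin δ ≈ 0.498.
p = a·p₁ + b·p₂ ≈ (-0.835, 0.456, -0.310); φ = arcsin(p_z) ≈ -18.05°, λ = atan2(p_y, p_x) ≈ 151.37°.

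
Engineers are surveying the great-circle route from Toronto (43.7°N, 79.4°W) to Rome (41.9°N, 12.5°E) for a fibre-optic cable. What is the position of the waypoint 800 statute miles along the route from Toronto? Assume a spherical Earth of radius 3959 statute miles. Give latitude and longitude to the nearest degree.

From cos δ = sin φ₁ sin φ₂ + cos φ₁ cos φ₂ cos Δλ, the central angle is δ ≈ 1.111 rad (63.7°). The total great-circle distance is δ·R ≈ 1.111 × 3959 ≈ 4399 mi, so the target fraction is f = 800/4399 ≈ 0.182.
Interpolate at f ≈ 0.182 with slerp weights a = sin((1−f)δ)/sin δ ≈ 0.880, b = sin(fδ)/sin δ ≈ 0.224.
p = a·p₁ + b·p₂ ≈ (0.280, -0.590, 0.758); φ = arcsin(p_z) ≈ 49.27°, λ = atan2(p_y, p_x) ≈ -64.61°.

≈ 49°N, 65°W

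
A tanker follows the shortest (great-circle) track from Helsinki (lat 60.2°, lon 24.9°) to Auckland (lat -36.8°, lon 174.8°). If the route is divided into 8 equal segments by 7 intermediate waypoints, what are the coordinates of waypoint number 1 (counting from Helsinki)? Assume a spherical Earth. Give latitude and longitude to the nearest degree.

≈ lat 67°, lon 65°

From cos δ = sin φ₁ sin φ₂ + cos φ₁ cos φ₂ cos Δλ, the central angle is δ ≈ 2.614 rad (149.8°).
Interpolate at f = 1/8 with slerp weights a = sin((1−f)δ)/sin δ ≈ 1.498, b = sin(fδ)/sin δ ≈ 0.638.
p = a·p₁ + b·p₂ ≈ (0.167, 0.360, 0.918); φ = arcsin(p_z) ≈ 66.64°, λ = atan2(p_y, p_x) ≈ 65.13°.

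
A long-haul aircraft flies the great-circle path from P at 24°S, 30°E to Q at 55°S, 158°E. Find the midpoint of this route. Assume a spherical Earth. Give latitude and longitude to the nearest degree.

From cos δ = sin φ₁ sin φ₂ + cos φ₁ cos φ₂ cos Δλ, the central angle is δ ≈ 1.560 rad (89.4°).
Interpolate at f = 1/2 with slerp weights a = sin((1−f)δ)/sin δ ≈ 0.703, b = sin(fδ)/sin δ ≈ 0.703.
p = a·p₁ + b·p₂ ≈ (0.182, 0.472, -0.862); φ = arcsin(p_z) ≈ -59.57°, λ = atan2(p_y, p_x) ≈ 68.89°.

≈ 60°S, 69°E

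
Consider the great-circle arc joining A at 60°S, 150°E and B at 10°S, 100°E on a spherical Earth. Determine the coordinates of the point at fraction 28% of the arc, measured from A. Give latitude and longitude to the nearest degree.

Convert each endpoint to a unit vector on the sphere (x = cos φ cos λ, y = cos φ sin λ, z = sin φ).
The central angle between the endpoints is δ = arccos(p₁·p₂) ≈ 1.085 rad (62.2°).
Interpolate at f = 0.28 with slerp weights a = sin((1−f)δ)/sin δ ≈ 0.796, b = sin(fδ)/sin δ ≈ 0.338.
p = a·p₁ + b·p₂ ≈ (-0.403, 0.527, -0.748); φ = arcsin(p_z) ≈ -48.45°, λ = atan2(p_y, p_x) ≈ 127.37°.

≈ 48°S, 127°E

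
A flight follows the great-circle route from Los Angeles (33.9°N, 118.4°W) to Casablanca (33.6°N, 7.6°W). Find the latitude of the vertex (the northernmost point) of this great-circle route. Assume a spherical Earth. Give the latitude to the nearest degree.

≈ 50°N

The great circle lies in the plane with unit normal n̂ = (p₁ × p₂)/|p₁ × p₂|.
Here n̂_z ≈ +0.648; the vertex latitude is φ_max = arccos|n̂_z| ≈ 49.6°.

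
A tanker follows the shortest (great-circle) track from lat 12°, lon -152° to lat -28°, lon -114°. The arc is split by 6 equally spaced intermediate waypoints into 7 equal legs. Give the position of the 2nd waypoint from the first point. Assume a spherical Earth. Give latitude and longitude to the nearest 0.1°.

From cos δ = sin φ₁ sin φ₂ + cos φ₁ cos φ₂ cos Δλ, the central angle is δ ≈ 0.948 rad (54.3°).
Interpolate at f = 2/7 with slerp weights a = sin((1−f)δ)/sin δ ≈ 0.771, b = sin(fδ)/sin δ ≈ 0.329.
p = a·p₁ + b·p₂ ≈ (-0.785, -0.620, 0.006); φ = arcsin(p_z) ≈ 0.33°, λ = atan2(p_y, p_x) ≈ -141.68°.

≈ lat 0.3°, lon -141.7°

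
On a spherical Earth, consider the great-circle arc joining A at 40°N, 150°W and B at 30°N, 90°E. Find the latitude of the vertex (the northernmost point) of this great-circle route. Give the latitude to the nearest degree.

≈ 55°N

The great circle lies in the plane with unit normal n̂ = (p₁ × p₂)/|p₁ × p₂|.
Here n̂_z ≈ -0.575; the vertex latitude is φ_max = arccos|n̂_z| ≈ 54.9°.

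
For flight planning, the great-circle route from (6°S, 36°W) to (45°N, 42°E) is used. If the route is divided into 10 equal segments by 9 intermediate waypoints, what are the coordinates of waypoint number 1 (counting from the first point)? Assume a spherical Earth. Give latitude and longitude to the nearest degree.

≈ (0°N, 30°W)

The haversine formula gives a central angle δ ≈ 1.498 rad (85.9°) between the endpoints.
Interpolate at f = 1/10 with slerp weights a = sin((1−f)δ)/sin δ ≈ 0.978, b = sin(fδ)/sin δ ≈ 0.150.
p = a·p₁ + b·p₂ ≈ (0.866, -0.501, 0.004); φ = arcsin(p_z) ≈ 0.21°, λ = atan2(p_y, p_x) ≈ -30.06°.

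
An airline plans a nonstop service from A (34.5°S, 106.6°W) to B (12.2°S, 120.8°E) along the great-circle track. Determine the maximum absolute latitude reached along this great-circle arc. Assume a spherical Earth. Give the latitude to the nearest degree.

The great circle lies in the plane with unit normal n̂ = (p₁ × p₂)/|p₁ × p₂|.
Here n̂_z ≈ -0.655; the vertex latitude is φ_max = arccos|n̂_z| ≈ 49.1°.
Check via Clairaut: cos φ_max = |cos φ₁| · sin C = cos(34.5°)·sin(127.3°) ≈ 0.655, again giving ≈ 49.1°.

≈ 49°S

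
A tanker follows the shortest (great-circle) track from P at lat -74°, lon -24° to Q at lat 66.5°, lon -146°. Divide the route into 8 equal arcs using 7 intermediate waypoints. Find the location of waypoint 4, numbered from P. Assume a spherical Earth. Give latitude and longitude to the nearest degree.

Convert each endpoint to a unit vector on the sphere (x = cos φ cos λ, y = cos φ sin λ, z = sin φ).
The central angle between the endpoints is δ = arccos(p₁·p₂) ≈ 2.793 rad (160.0°).
Interpolate at f = 4/8 with slerp weights a = sin((1−f)δ)/sin δ ≈ 2.881, b = sin(fδ)/sin δ ≈ 2.881.
p = a·p₁ + b·p₂ ≈ (-0.227, -0.966, -0.127); φ = arcsin(p_z) ≈ -7.32°, λ = atan2(p_y, p_x) ≈ -103.23°.

≈ lat -7°, lon -103°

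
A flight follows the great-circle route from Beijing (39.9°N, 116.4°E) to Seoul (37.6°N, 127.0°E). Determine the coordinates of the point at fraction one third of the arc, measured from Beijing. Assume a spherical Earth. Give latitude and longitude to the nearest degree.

≈ 39°N, 120°E

Convert each endpoint to a unit vector on the sphere (x = cos φ cos λ, y = cos φ sin λ, z = sin φ).
The central angle between the endpoints is δ = arccos(p₁·p₂) ≈ 0.150 rad (8.6°).
Interpolate at f = 1/3 with slerp weights a = sin((1−f)δ)/sin δ ≈ 0.668, b = sin(fδ)/sin δ ≈ 0.334.
p = a·p₁ + b·p₂ ≈ (-0.387, 0.671, 0.633); φ = arcsin(p_z) ≈ 39.24°, λ = atan2(p_y, p_x) ≈ 120.01°.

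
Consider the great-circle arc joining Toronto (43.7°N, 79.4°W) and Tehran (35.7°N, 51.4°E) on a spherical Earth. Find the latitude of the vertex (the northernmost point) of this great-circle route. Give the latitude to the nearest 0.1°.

The great circle lies in the plane with unit normal n̂ = (p₁ × p₂)/|p₁ × p₂|.
Here n̂_z ≈ +0.445; the vertex latitude is φ_max = arccos|n̂_z| ≈ 63.6°.
Check via Clairaut: cos φ_max = |cos φ₁| · sin C = cos(43.7°)·sin(37.9°) ≈ 0.445, again giving ≈ 63.6°.

≈ 63.6°N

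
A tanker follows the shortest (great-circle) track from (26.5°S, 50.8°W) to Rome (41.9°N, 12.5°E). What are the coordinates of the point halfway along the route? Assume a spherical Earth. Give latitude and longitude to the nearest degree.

≈ (9°N, 22°W)

Write both endpoints as unit vectors p₁, p₂ with components (cos φ cos λ, cos φ sin λ, sin φ).
The central angle between the endpoints is δ = arccos(p₁·p₂) ≈ 1.569 rad (89.9°).
Interpolate at f = 1/2 with slerp weights a = sin((1−f)δ)/sin δ ≈ 0.707, b = sin(fδ)/sin δ ≈ 0.707.
p = a·p₁ + b·p₂ ≈ (0.913, -0.376, 0.157); φ = arcsin(p_z) ≈ 9.01°, λ = atan2(p_y, p_x) ≈ -22.39°.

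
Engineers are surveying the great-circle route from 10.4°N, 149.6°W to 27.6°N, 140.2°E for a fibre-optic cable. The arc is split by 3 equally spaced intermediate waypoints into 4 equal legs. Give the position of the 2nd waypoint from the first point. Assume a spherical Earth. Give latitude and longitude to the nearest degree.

≈ 23°N, 177°E

The haversine formula gives a central angle δ ≈ 1.182 rad (67.7°) between the endpoints.
Interpolate at f = 2/4 with slerp weights a = sin((1−f)δ)/sin δ ≈ 0.602, b = sin(fδ)/sin δ ≈ 0.602.
p = a·p₁ + b·p₂ ≈ (-0.921, 0.042, 0.388); φ = arcsin(p_z) ≈ 22.81°, λ = atan2(p_y, p_x) ≈ 177.40°.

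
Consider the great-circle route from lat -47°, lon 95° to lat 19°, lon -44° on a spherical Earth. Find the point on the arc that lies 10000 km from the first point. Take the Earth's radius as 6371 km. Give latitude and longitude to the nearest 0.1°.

Write both endpoints as unit vectors p₁, p₂ with components (cos φ cos λ, cos φ sin λ, sin φ).
The central angle between the endpoints is δ = arccos(p₁·p₂) ≈ 2.382 rad (136.5°). The total great-circle distance is δ·R ≈ 2.382 × 6371 ≈ 15173 km, so the target fraction is f = 10000/15173 ≈ 0.659.
Interpolate at f ≈ 0.659 with slerp weights a = sin((1−f)δ)/sin δ ≈ 1.053, b = sin(fδ)/sin δ ≈ 1.451.
p = a·p₁ + b·p₂ ≈ (0.925, -0.238, -0.298); φ = arcsin(p_z) ≈ -17.32°, λ = atan2(p_y, p_x) ≈ -14.42°.

≈ lat -17.3°, lon -14.4°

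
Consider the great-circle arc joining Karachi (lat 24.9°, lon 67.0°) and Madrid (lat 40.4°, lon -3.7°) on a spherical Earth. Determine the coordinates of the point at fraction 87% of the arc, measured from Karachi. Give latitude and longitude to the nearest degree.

≈ lat 41°, lon 7°

Write both endpoints as unit vectors p₁, p₂ with components (cos φ cos λ, cos φ sin λ, sin φ).
The central angle between the endpoints is δ = arccos(p₁·p₂) ≈ 1.046 rad (59.9°).
Interpolate at f = 0.87 with slerp weights a = sin((1−f)δ)/sin δ ≈ 0.157, b = sin(fδ)/sin δ ≈ 0.912.
p = a·p₁ + b·p₂ ≈ (0.749, 0.086, 0.657); φ = arcsin(p_z) ≈ 41.09°, λ = atan2(p_y, p_x) ≈ 6.55°.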